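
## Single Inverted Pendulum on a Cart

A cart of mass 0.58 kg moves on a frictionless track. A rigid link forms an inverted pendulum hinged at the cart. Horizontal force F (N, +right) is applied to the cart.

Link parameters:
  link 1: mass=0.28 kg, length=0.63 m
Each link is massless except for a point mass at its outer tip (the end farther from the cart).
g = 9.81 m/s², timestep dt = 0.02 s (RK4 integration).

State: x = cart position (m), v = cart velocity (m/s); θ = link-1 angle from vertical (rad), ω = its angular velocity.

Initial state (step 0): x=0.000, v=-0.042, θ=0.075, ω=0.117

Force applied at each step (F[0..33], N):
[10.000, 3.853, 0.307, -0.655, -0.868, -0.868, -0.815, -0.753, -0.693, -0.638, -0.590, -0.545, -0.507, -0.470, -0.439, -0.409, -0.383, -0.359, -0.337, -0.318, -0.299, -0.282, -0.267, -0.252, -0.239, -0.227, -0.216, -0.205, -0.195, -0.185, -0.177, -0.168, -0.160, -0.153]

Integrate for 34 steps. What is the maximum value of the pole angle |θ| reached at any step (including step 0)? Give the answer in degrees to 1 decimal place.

Answer: 4.3°

Derivation:
apply F[0]=+10.000 → step 1: x=0.003, v=0.295, θ=0.072, ω=-0.393
apply F[1]=+3.853 → step 2: x=0.010, v=0.421, θ=0.063, ω=-0.572
apply F[2]=+0.307 → step 3: x=0.018, v=0.427, θ=0.051, ω=-0.563
apply F[3]=-0.655 → step 4: x=0.026, v=0.400, θ=0.041, ω=-0.506
apply F[4]=-0.868 → step 5: x=0.034, v=0.366, θ=0.031, ω=-0.442
apply F[5]=-0.868 → step 6: x=0.041, v=0.334, θ=0.023, ω=-0.382
apply F[6]=-0.815 → step 7: x=0.047, v=0.304, θ=0.016, ω=-0.329
apply F[7]=-0.753 → step 8: x=0.053, v=0.277, θ=0.010, ω=-0.282
apply F[8]=-0.693 → step 9: x=0.059, v=0.252, θ=0.004, ω=-0.241
apply F[9]=-0.638 → step 10: x=0.063, v=0.230, θ=-0.000, ω=-0.205
apply F[10]=-0.590 → step 11: x=0.068, v=0.210, θ=-0.004, ω=-0.173
apply F[11]=-0.545 → step 12: x=0.072, v=0.192, θ=-0.007, ω=-0.146
apply F[12]=-0.507 → step 13: x=0.075, v=0.175, θ=-0.010, ω=-0.122
apply F[13]=-0.470 → step 14: x=0.079, v=0.160, θ=-0.012, ω=-0.101
apply F[14]=-0.439 → step 15: x=0.082, v=0.146, θ=-0.014, ω=-0.083
apply F[15]=-0.409 → step 16: x=0.085, v=0.133, θ=-0.015, ω=-0.068
apply F[16]=-0.383 → step 17: x=0.087, v=0.122, θ=-0.016, ω=-0.054
apply F[17]=-0.359 → step 18: x=0.090, v=0.111, θ=-0.017, ω=-0.042
apply F[18]=-0.337 → step 19: x=0.092, v=0.101, θ=-0.018, ω=-0.032
apply F[19]=-0.318 → step 20: x=0.094, v=0.092, θ=-0.019, ω=-0.023
apply F[20]=-0.299 → step 21: x=0.095, v=0.083, θ=-0.019, ω=-0.015
apply F[21]=-0.282 → step 22: x=0.097, v=0.075, θ=-0.019, ω=-0.009
apply F[22]=-0.267 → step 23: x=0.098, v=0.068, θ=-0.019, ω=-0.003
apply F[23]=-0.252 → step 24: x=0.100, v=0.061, θ=-0.019, ω=0.002
apply F[24]=-0.239 → step 25: x=0.101, v=0.055, θ=-0.019, ω=0.006
apply F[25]=-0.227 → step 26: x=0.102, v=0.049, θ=-0.019, ω=0.009
apply F[26]=-0.216 → step 27: x=0.103, v=0.043, θ=-0.019, ω=0.012
apply F[27]=-0.205 → step 28: x=0.104, v=0.038, θ=-0.019, ω=0.015
apply F[28]=-0.195 → step 29: x=0.104, v=0.033, θ=-0.018, ω=0.017
apply F[29]=-0.185 → step 30: x=0.105, v=0.028, θ=-0.018, ω=0.018
apply F[30]=-0.177 → step 31: x=0.105, v=0.024, θ=-0.018, ω=0.020
apply F[31]=-0.168 → step 32: x=0.106, v=0.020, θ=-0.017, ω=0.021
apply F[32]=-0.160 → step 33: x=0.106, v=0.016, θ=-0.017, ω=0.022
apply F[33]=-0.153 → step 34: x=0.106, v=0.012, θ=-0.016, ω=0.022
Max |angle| over trajectory = 0.075 rad = 4.3°.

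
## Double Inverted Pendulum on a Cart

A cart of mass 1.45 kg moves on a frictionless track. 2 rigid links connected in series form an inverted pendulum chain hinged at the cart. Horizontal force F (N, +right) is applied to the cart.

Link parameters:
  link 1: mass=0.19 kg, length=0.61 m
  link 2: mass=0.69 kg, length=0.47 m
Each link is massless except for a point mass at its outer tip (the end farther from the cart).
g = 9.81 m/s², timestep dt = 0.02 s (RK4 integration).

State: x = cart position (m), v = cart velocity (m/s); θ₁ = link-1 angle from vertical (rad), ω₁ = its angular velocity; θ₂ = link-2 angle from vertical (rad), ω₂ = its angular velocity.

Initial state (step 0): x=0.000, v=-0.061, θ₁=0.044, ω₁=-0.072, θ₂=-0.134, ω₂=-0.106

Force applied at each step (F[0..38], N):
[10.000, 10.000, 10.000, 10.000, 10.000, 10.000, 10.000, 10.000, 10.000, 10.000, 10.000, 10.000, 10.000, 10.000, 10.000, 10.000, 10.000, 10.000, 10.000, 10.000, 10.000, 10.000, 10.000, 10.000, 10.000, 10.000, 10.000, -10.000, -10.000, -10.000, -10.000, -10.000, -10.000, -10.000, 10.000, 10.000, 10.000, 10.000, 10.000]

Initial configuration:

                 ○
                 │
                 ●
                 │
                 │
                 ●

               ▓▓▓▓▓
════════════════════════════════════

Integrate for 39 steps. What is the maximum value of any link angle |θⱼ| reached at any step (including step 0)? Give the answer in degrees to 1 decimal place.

Answer: 187.1°

Derivation:
apply F[0]=+10.000 → step 1: x=0.000, v=0.072, θ₁=0.042, ω₁=-0.088, θ₂=-0.139, ω₂=-0.423
apply F[1]=+10.000 → step 2: x=0.003, v=0.206, θ₁=0.040, ω₁=-0.103, θ₂=-0.151, ω₂=-0.745
apply F[2]=+10.000 → step 3: x=0.008, v=0.340, θ₁=0.038, ω₁=-0.114, θ₂=-0.169, ω₂=-1.078
apply F[3]=+10.000 → step 4: x=0.016, v=0.474, θ₁=0.036, ω₁=-0.123, θ₂=-0.194, ω₂=-1.424
apply F[4]=+10.000 → step 5: x=0.027, v=0.609, θ₁=0.033, ω₁=-0.130, θ₂=-0.226, ω₂=-1.781
apply F[5]=+10.000 → step 6: x=0.041, v=0.744, θ₁=0.031, ω₁=-0.142, θ₂=-0.265, ω₂=-2.147
apply F[6]=+10.000 → step 7: x=0.057, v=0.880, θ₁=0.028, ω₁=-0.165, θ₂=-0.312, ω₂=-2.514
apply F[7]=+10.000 → step 8: x=0.076, v=1.016, θ₁=0.024, ω₁=-0.209, θ₂=-0.366, ω₂=-2.872
apply F[8]=+10.000 → step 9: x=0.098, v=1.153, θ₁=0.019, ω₁=-0.284, θ₂=-0.427, ω₂=-3.212
apply F[9]=+10.000 → step 10: x=0.122, v=1.290, θ₁=0.012, ω₁=-0.399, θ₂=-0.494, ω₂=-3.526
apply F[10]=+10.000 → step 11: x=0.149, v=1.428, θ₁=0.003, ω₁=-0.559, θ₂=-0.568, ω₂=-3.808
apply F[11]=+10.000 → step 12: x=0.179, v=1.566, θ₁=-0.010, ω₁=-0.769, θ₂=-0.646, ω₂=-4.056
apply F[12]=+10.000 → step 13: x=0.212, v=1.704, θ₁=-0.028, ω₁=-1.031, θ₂=-0.730, ω₂=-4.269
apply F[13]=+10.000 → step 14: x=0.247, v=1.843, θ₁=-0.052, ω₁=-1.346, θ₂=-0.817, ω₂=-4.443
apply F[14]=+10.000 → step 15: x=0.286, v=1.981, θ₁=-0.082, ω₁=-1.715, θ₂=-0.907, ω₂=-4.574
apply F[15]=+10.000 → step 16: x=0.327, v=2.120, θ₁=-0.121, ω₁=-2.136, θ₂=-1.000, ω₂=-4.653
apply F[16]=+10.000 → step 17: x=0.370, v=2.258, θ₁=-0.168, ω₁=-2.607, θ₂=-1.093, ω₂=-4.668
apply F[17]=+10.000 → step 18: x=0.417, v=2.395, θ₁=-0.225, ω₁=-3.123, θ₂=-1.186, ω₂=-4.603
apply F[18]=+10.000 → step 19: x=0.466, v=2.530, θ₁=-0.293, ω₁=-3.680, θ₂=-1.276, ω₂=-4.436
apply F[19]=+10.000 → step 20: x=0.518, v=2.660, θ₁=-0.373, ω₁=-4.272, θ₂=-1.362, ω₂=-4.144
apply F[20]=+10.000 → step 21: x=0.573, v=2.785, θ₁=-0.465, ω₁=-4.893, θ₂=-1.441, ω₂=-3.700
apply F[21]=+10.000 → step 22: x=0.629, v=2.899, θ₁=-0.569, ω₁=-5.548, θ₂=-1.509, ω₂=-3.072
apply F[22]=+10.000 → step 23: x=0.688, v=2.998, θ₁=-0.687, ω₁=-6.252, θ₂=-1.562, ω₂=-2.224
apply F[23]=+10.000 → step 24: x=0.749, v=3.072, θ₁=-0.820, ω₁=-7.045, θ₂=-1.596, ω₂=-1.101
apply F[24]=+10.000 → step 25: x=0.811, v=3.099, θ₁=-0.970, ω₁=-8.010, θ₂=-1.604, ω₂=0.385
apply F[25]=+10.000 → step 26: x=0.873, v=3.029, θ₁=-1.142, ω₁=-9.261, θ₂=-1.578, ω₂=2.340
apply F[26]=+10.000 → step 27: x=0.931, v=2.745, θ₁=-1.341, ω₁=-10.656, θ₂=-1.509, ω₂=4.426
apply F[27]=-10.000 → step 28: x=0.979, v=2.071, θ₁=-1.559, ω₁=-10.902, θ₂=-1.415, ω₂=4.519
apply F[28]=-10.000 → step 29: x=1.014, v=1.507, θ₁=-1.770, ω₁=-10.159, θ₂=-1.342, ω₂=2.604
apply F[29]=-10.000 → step 30: x=1.040, v=1.112, θ₁=-1.966, ω₁=-9.487, θ₂=-1.313, ω₂=0.371
apply F[30]=-10.000 → step 31: x=1.059, v=0.799, θ₁=-2.151, ω₁=-9.041, θ₂=-1.327, ω₂=-1.793
apply F[31]=-10.000 → step 32: x=1.073, v=0.526, θ₁=-2.329, ω₁=-8.662, θ₂=-1.385, ω₂=-3.961
apply F[32]=-10.000 → step 33: x=1.081, v=0.278, θ₁=-2.497, ω₁=-8.167, θ₂=-1.486, ω₂=-6.191
apply F[33]=-10.000 → step 34: x=1.084, v=0.052, θ₁=-2.653, ω₁=-7.369, θ₂=-1.633, ω₂=-8.489
apply F[34]=+10.000 → step 35: x=1.086, v=0.112, θ₁=-2.784, ω₁=-5.583, θ₂=-1.828, ω₂=-11.081
apply F[35]=+10.000 → step 36: x=1.088, v=0.181, θ₁=-2.872, ω₁=-3.037, θ₂=-2.077, ω₂=-13.922
apply F[36]=+10.000 → step 37: x=1.093, v=0.206, θ₁=-2.896, ω₁=0.863, θ₂=-2.395, ω₂=-18.289
apply F[37]=+10.000 → step 38: x=1.094, v=-0.156, θ₁=-2.826, ω₁=4.987, θ₂=-2.832, ω₂=-24.277
apply F[38]=+10.000 → step 39: x=1.086, v=-0.601, θ₁=-2.778, ω₁=-0.778, θ₂=-3.265, ω₂=-18.069
Max |angle| over trajectory = 3.265 rad = 187.1°.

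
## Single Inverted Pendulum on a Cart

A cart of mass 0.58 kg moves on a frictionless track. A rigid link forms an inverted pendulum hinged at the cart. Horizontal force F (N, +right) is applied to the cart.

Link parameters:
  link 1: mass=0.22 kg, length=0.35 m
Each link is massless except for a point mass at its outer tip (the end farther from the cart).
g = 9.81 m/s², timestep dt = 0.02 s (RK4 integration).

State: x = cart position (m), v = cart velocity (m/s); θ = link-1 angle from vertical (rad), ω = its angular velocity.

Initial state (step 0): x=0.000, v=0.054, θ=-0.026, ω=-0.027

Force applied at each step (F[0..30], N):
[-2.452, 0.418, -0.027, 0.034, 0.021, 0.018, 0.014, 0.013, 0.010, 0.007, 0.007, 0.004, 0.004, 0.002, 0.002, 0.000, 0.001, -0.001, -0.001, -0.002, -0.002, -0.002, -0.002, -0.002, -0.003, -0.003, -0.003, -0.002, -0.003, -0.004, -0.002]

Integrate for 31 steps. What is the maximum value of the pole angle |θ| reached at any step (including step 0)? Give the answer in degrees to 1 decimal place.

apply F[0]=-2.452 → step 1: x=0.000, v=-0.029, θ=-0.024, ω=0.195
apply F[1]=+0.418 → step 2: x=-0.000, v=-0.013, θ=-0.021, ω=0.136
apply F[2]=-0.027 → step 3: x=-0.000, v=-0.012, θ=-0.018, ω=0.124
apply F[3]=+0.034 → step 4: x=-0.001, v=-0.010, θ=-0.016, ω=0.107
apply F[4]=+0.021 → step 5: x=-0.001, v=-0.008, θ=-0.014, ω=0.093
apply F[5]=+0.018 → step 6: x=-0.001, v=-0.006, θ=-0.012, ω=0.081
apply F[6]=+0.014 → step 7: x=-0.001, v=-0.005, θ=-0.011, ω=0.071
apply F[7]=+0.013 → step 8: x=-0.001, v=-0.004, θ=-0.010, ω=0.062
apply F[8]=+0.010 → step 9: x=-0.001, v=-0.003, θ=-0.008, ω=0.054
apply F[9]=+0.007 → step 10: x=-0.001, v=-0.002, θ=-0.007, ω=0.047
apply F[10]=+0.007 → step 11: x=-0.001, v=-0.001, θ=-0.007, ω=0.041
apply F[11]=+0.004 → step 12: x=-0.001, v=-0.000, θ=-0.006, ω=0.036
apply F[12]=+0.004 → step 13: x=-0.001, v=0.000, θ=-0.005, ω=0.031
apply F[13]=+0.002 → step 14: x=-0.001, v=0.001, θ=-0.005, ω=0.027
apply F[14]=+0.002 → step 15: x=-0.001, v=0.001, θ=-0.004, ω=0.024
apply F[15]=+0.000 → step 16: x=-0.001, v=0.001, θ=-0.004, ω=0.021
apply F[16]=+0.001 → step 17: x=-0.001, v=0.002, θ=-0.003, ω=0.018
apply F[17]=-0.001 → step 18: x=-0.001, v=0.002, θ=-0.003, ω=0.016
apply F[18]=-0.001 → step 19: x=-0.001, v=0.002, θ=-0.003, ω=0.014
apply F[19]=-0.002 → step 20: x=-0.001, v=0.002, θ=-0.002, ω=0.012
apply F[20]=-0.002 → step 21: x=-0.001, v=0.002, θ=-0.002, ω=0.011
apply F[21]=-0.002 → step 22: x=-0.001, v=0.002, θ=-0.002, ω=0.009
apply F[22]=-0.002 → step 23: x=-0.001, v=0.002, θ=-0.002, ω=0.008
apply F[23]=-0.002 → step 24: x=-0.001, v=0.002, θ=-0.002, ω=0.007
apply F[24]=-0.003 → step 25: x=-0.001, v=0.002, θ=-0.001, ω=0.006
apply F[25]=-0.003 → step 26: x=-0.001, v=0.002, θ=-0.001, ω=0.006
apply F[26]=-0.003 → step 27: x=-0.001, v=0.002, θ=-0.001, ω=0.005
apply F[27]=-0.002 → step 28: x=-0.001, v=0.002, θ=-0.001, ω=0.004
apply F[28]=-0.003 → step 29: x=-0.001, v=0.002, θ=-0.001, ω=0.004
apply F[29]=-0.004 → step 30: x=-0.001, v=0.002, θ=-0.001, ω=0.004
apply F[30]=-0.002 → step 31: x=-0.001, v=0.002, θ=-0.001, ω=0.003
Max |angle| over trajectory = 0.026 rad = 1.5°.

Answer: 1.5°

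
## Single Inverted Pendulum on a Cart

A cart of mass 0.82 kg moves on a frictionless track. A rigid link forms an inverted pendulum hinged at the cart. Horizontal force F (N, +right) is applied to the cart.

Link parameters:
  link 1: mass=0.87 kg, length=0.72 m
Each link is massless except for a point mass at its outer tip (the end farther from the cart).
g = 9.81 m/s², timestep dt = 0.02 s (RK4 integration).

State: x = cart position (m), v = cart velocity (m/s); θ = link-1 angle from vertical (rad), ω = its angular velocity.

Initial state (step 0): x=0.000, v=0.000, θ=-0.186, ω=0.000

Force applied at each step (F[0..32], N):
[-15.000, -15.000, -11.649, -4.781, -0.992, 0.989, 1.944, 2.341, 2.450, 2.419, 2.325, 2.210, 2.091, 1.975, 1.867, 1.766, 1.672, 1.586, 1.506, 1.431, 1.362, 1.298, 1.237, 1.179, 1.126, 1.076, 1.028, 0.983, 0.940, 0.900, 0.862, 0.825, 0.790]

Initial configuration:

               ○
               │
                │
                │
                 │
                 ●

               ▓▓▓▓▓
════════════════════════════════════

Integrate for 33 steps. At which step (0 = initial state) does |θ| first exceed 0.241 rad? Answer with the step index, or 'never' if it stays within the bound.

Answer: never

Derivation:
apply F[0]=-15.000 → step 1: x=-0.003, v=-0.317, θ=-0.182, ω=0.383
apply F[1]=-15.000 → step 2: x=-0.013, v=-0.637, θ=-0.171, ω=0.773
apply F[2]=-11.649 → step 3: x=-0.028, v=-0.883, θ=-0.152, ω=1.066
apply F[3]=-4.781 → step 4: x=-0.046, v=-0.972, θ=-0.130, ω=1.149
apply F[4]=-0.992 → step 5: x=-0.066, v=-0.974, θ=-0.107, ω=1.120
apply F[5]=+0.989 → step 6: x=-0.085, v=-0.932, θ=-0.086, ω=1.035
apply F[6]=+1.944 → step 7: x=-0.103, v=-0.870, θ=-0.066, ω=0.929
apply F[7]=+2.341 → step 8: x=-0.120, v=-0.802, θ=-0.049, ω=0.819
apply F[8]=+2.450 → step 9: x=-0.135, v=-0.734, θ=-0.034, ω=0.714
apply F[9]=+2.419 → step 10: x=-0.149, v=-0.670, θ=-0.020, ω=0.617
apply F[10]=+2.325 → step 11: x=-0.162, v=-0.610, θ=-0.009, ω=0.531
apply F[11]=+2.210 → step 12: x=-0.174, v=-0.556, θ=0.001, ω=0.454
apply F[12]=+2.091 → step 13: x=-0.184, v=-0.506, θ=0.009, ω=0.386
apply F[13]=+1.975 → step 14: x=-0.194, v=-0.460, θ=0.017, ω=0.327
apply F[14]=+1.867 → step 15: x=-0.203, v=-0.419, θ=0.023, ω=0.274
apply F[15]=+1.766 → step 16: x=-0.211, v=-0.381, θ=0.028, ω=0.229
apply F[16]=+1.672 → step 17: x=-0.218, v=-0.347, θ=0.032, ω=0.189
apply F[17]=+1.586 → step 18: x=-0.224, v=-0.315, θ=0.035, ω=0.154
apply F[18]=+1.506 → step 19: x=-0.230, v=-0.286, θ=0.038, ω=0.124
apply F[19]=+1.431 → step 20: x=-0.236, v=-0.259, θ=0.040, ω=0.097
apply F[20]=+1.362 → step 21: x=-0.241, v=-0.234, θ=0.042, ω=0.074
apply F[21]=+1.298 → step 22: x=-0.245, v=-0.212, θ=0.043, ω=0.054
apply F[22]=+1.237 → step 23: x=-0.249, v=-0.191, θ=0.044, ω=0.037
apply F[23]=+1.179 → step 24: x=-0.253, v=-0.171, θ=0.045, ω=0.022
apply F[24]=+1.126 → step 25: x=-0.256, v=-0.153, θ=0.045, ω=0.009
apply F[25]=+1.076 → step 26: x=-0.259, v=-0.136, θ=0.045, ω=-0.002
apply F[26]=+1.028 → step 27: x=-0.262, v=-0.121, θ=0.045, ω=-0.011
apply F[27]=+0.983 → step 28: x=-0.264, v=-0.106, θ=0.045, ω=-0.020
apply F[28]=+0.940 → step 29: x=-0.266, v=-0.092, θ=0.044, ω=-0.026
apply F[29]=+0.900 → step 30: x=-0.268, v=-0.079, θ=0.044, ω=-0.032
apply F[30]=+0.862 → step 31: x=-0.269, v=-0.067, θ=0.043, ω=-0.037
apply F[31]=+0.825 → step 32: x=-0.270, v=-0.056, θ=0.042, ω=-0.041
apply F[32]=+0.790 → step 33: x=-0.271, v=-0.046, θ=0.041, ω=-0.044
max |θ| = 0.186 ≤ 0.241 over all 34 states.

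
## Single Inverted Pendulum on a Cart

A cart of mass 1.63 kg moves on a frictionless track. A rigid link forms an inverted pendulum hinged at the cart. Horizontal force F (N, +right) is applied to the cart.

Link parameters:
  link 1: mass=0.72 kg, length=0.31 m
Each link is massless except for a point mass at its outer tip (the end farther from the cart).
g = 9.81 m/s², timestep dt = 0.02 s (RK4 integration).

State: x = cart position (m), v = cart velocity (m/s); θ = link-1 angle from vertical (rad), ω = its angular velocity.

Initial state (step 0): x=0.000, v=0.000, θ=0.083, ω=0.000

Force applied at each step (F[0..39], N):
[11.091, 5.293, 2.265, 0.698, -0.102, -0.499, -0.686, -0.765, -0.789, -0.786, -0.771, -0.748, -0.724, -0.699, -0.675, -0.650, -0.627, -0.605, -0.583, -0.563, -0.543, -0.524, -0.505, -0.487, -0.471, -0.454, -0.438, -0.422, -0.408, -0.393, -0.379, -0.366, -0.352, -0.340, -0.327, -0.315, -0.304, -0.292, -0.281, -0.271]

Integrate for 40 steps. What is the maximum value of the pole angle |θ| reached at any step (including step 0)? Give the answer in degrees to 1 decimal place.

Answer: 4.8°

Derivation:
apply F[0]=+11.091 → step 1: x=0.001, v=0.129, θ=0.079, ω=-0.362
apply F[1]=+5.293 → step 2: x=0.004, v=0.187, θ=0.071, ω=-0.502
apply F[2]=+2.265 → step 3: x=0.008, v=0.209, θ=0.060, ω=-0.532
apply F[3]=+0.698 → step 4: x=0.013, v=0.213, θ=0.050, ω=-0.509
apply F[4]=-0.102 → step 5: x=0.017, v=0.208, θ=0.040, ω=-0.464
apply F[5]=-0.499 → step 6: x=0.021, v=0.199, θ=0.032, ω=-0.412
apply F[6]=-0.686 → step 7: x=0.025, v=0.188, θ=0.024, ω=-0.359
apply F[7]=-0.765 → step 8: x=0.028, v=0.177, θ=0.017, ω=-0.310
apply F[8]=-0.789 → step 9: x=0.032, v=0.166, θ=0.011, ω=-0.266
apply F[9]=-0.786 → step 10: x=0.035, v=0.155, θ=0.007, ω=-0.227
apply F[10]=-0.771 → step 11: x=0.038, v=0.146, θ=0.002, ω=-0.192
apply F[11]=-0.748 → step 12: x=0.041, v=0.136, θ=-0.001, ω=-0.162
apply F[12]=-0.724 → step 13: x=0.043, v=0.128, θ=-0.004, ω=-0.136
apply F[13]=-0.699 → step 14: x=0.046, v=0.120, θ=-0.007, ω=-0.113
apply F[14]=-0.675 → step 15: x=0.048, v=0.112, θ=-0.009, ω=-0.094
apply F[15]=-0.650 → step 16: x=0.050, v=0.105, θ=-0.010, ω=-0.077
apply F[16]=-0.627 → step 17: x=0.052, v=0.098, θ=-0.012, ω=-0.062
apply F[17]=-0.605 → step 18: x=0.054, v=0.092, θ=-0.013, ω=-0.050
apply F[18]=-0.583 → step 19: x=0.056, v=0.086, θ=-0.014, ω=-0.039
apply F[19]=-0.563 → step 20: x=0.058, v=0.080, θ=-0.015, ω=-0.030
apply F[20]=-0.543 → step 21: x=0.059, v=0.075, θ=-0.015, ω=-0.022
apply F[21]=-0.524 → step 22: x=0.061, v=0.070, θ=-0.015, ω=-0.015
apply F[22]=-0.505 → step 23: x=0.062, v=0.065, θ=-0.016, ω=-0.009
apply F[23]=-0.487 → step 24: x=0.063, v=0.060, θ=-0.016, ω=-0.004
apply F[24]=-0.471 → step 25: x=0.065, v=0.056, θ=-0.016, ω=0.000
apply F[25]=-0.454 → step 26: x=0.066, v=0.051, θ=-0.016, ω=0.004
apply F[26]=-0.438 → step 27: x=0.067, v=0.047, θ=-0.016, ω=0.007
apply F[27]=-0.422 → step 28: x=0.068, v=0.044, θ=-0.015, ω=0.009
apply F[28]=-0.408 → step 29: x=0.068, v=0.040, θ=-0.015, ω=0.012
apply F[29]=-0.393 → step 30: x=0.069, v=0.036, θ=-0.015, ω=0.013
apply F[30]=-0.379 → step 31: x=0.070, v=0.033, θ=-0.015, ω=0.015
apply F[31]=-0.366 → step 32: x=0.070, v=0.030, θ=-0.014, ω=0.016
apply F[32]=-0.352 → step 33: x=0.071, v=0.027, θ=-0.014, ω=0.017
apply F[33]=-0.340 → step 34: x=0.072, v=0.024, θ=-0.014, ω=0.017
apply F[34]=-0.327 → step 35: x=0.072, v=0.021, θ=-0.013, ω=0.018
apply F[35]=-0.315 → step 36: x=0.072, v=0.018, θ=-0.013, ω=0.018
apply F[36]=-0.304 → step 37: x=0.073, v=0.016, θ=-0.013, ω=0.019
apply F[37]=-0.292 → step 38: x=0.073, v=0.013, θ=-0.012, ω=0.019
apply F[38]=-0.281 → step 39: x=0.073, v=0.011, θ=-0.012, ω=0.019
apply F[39]=-0.271 → step 40: x=0.073, v=0.008, θ=-0.012, ω=0.019
Max |angle| over trajectory = 0.083 rad = 4.8°.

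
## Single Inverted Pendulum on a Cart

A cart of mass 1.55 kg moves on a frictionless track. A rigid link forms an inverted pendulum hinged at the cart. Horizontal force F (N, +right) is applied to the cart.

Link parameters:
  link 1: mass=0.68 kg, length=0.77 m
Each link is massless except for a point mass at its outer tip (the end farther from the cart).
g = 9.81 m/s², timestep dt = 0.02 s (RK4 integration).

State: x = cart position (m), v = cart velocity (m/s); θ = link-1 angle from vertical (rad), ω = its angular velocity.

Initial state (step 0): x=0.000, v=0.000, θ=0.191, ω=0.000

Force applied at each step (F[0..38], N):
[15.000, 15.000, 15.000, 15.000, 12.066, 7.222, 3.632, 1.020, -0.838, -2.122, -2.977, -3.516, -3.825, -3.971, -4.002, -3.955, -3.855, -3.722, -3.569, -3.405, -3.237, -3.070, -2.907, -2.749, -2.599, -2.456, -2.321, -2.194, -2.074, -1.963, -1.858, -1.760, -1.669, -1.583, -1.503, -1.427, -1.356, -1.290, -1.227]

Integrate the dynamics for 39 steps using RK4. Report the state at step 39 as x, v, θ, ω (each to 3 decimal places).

apply F[0]=+15.000 → step 1: x=0.002, v=0.175, θ=0.189, ω=-0.175
apply F[1]=+15.000 → step 2: x=0.007, v=0.350, θ=0.184, ω=-0.351
apply F[2]=+15.000 → step 3: x=0.016, v=0.526, θ=0.175, ω=-0.530
apply F[3]=+15.000 → step 4: x=0.028, v=0.704, θ=0.163, ω=-0.715
apply F[4]=+12.066 → step 5: x=0.044, v=0.845, θ=0.147, ω=-0.857
apply F[5]=+7.222 → step 6: x=0.061, v=0.927, θ=0.129, ω=-0.927
apply F[6]=+3.632 → step 7: x=0.080, v=0.964, θ=0.111, ω=-0.944
apply F[7]=+1.020 → step 8: x=0.100, v=0.969, θ=0.092, ω=-0.925
apply F[8]=-0.838 → step 9: x=0.119, v=0.952, θ=0.074, ω=-0.882
apply F[9]=-2.122 → step 10: x=0.137, v=0.919, θ=0.057, ω=-0.823
apply F[10]=-2.977 → step 11: x=0.155, v=0.877, θ=0.041, ω=-0.755
apply F[11]=-3.516 → step 12: x=0.172, v=0.829, θ=0.027, ω=-0.684
apply F[12]=-3.825 → step 13: x=0.188, v=0.778, θ=0.014, ω=-0.613
apply F[13]=-3.971 → step 14: x=0.204, v=0.726, θ=0.002, ω=-0.544
apply F[14]=-4.002 → step 15: x=0.218, v=0.674, θ=-0.008, ω=-0.478
apply F[15]=-3.955 → step 16: x=0.231, v=0.624, θ=-0.017, ω=-0.416
apply F[16]=-3.855 → step 17: x=0.243, v=0.577, θ=-0.025, ω=-0.359
apply F[17]=-3.722 → step 18: x=0.254, v=0.531, θ=-0.032, ω=-0.307
apply F[18]=-3.569 → step 19: x=0.264, v=0.488, θ=-0.037, ω=-0.260
apply F[19]=-3.405 → step 20: x=0.273, v=0.447, θ=-0.042, ω=-0.218
apply F[20]=-3.237 → step 21: x=0.282, v=0.409, θ=-0.046, ω=-0.180
apply F[21]=-3.070 → step 22: x=0.290, v=0.374, θ=-0.049, ω=-0.146
apply F[22]=-2.907 → step 23: x=0.297, v=0.341, θ=-0.052, ω=-0.116
apply F[23]=-2.749 → step 24: x=0.303, v=0.310, θ=-0.054, ω=-0.089
apply F[24]=-2.599 → step 25: x=0.309, v=0.281, θ=-0.055, ω=-0.066
apply F[25]=-2.456 → step 26: x=0.314, v=0.254, θ=-0.057, ω=-0.045
apply F[26]=-2.321 → step 27: x=0.319, v=0.229, θ=-0.057, ω=-0.027
apply F[27]=-2.194 → step 28: x=0.324, v=0.206, θ=-0.058, ω=-0.012
apply F[28]=-2.074 → step 29: x=0.328, v=0.184, θ=-0.058, ω=0.002
apply F[29]=-1.963 → step 30: x=0.331, v=0.164, θ=-0.058, ω=0.014
apply F[30]=-1.858 → step 31: x=0.334, v=0.145, θ=-0.057, ω=0.024
apply F[31]=-1.760 → step 32: x=0.337, v=0.127, θ=-0.057, ω=0.032
apply F[32]=-1.669 → step 33: x=0.339, v=0.110, θ=-0.056, ω=0.040
apply F[33]=-1.583 → step 34: x=0.341, v=0.095, θ=-0.055, ω=0.046
apply F[34]=-1.503 → step 35: x=0.343, v=0.080, θ=-0.054, ω=0.051
apply F[35]=-1.427 → step 36: x=0.344, v=0.066, θ=-0.053, ω=0.055
apply F[36]=-1.356 → step 37: x=0.346, v=0.053, θ=-0.052, ω=0.059
apply F[37]=-1.290 → step 38: x=0.347, v=0.041, θ=-0.051, ω=0.061
apply F[38]=-1.227 → step 39: x=0.347, v=0.029, θ=-0.049, ω=0.064

Answer: x=0.347, v=0.029, θ=-0.049, ω=0.064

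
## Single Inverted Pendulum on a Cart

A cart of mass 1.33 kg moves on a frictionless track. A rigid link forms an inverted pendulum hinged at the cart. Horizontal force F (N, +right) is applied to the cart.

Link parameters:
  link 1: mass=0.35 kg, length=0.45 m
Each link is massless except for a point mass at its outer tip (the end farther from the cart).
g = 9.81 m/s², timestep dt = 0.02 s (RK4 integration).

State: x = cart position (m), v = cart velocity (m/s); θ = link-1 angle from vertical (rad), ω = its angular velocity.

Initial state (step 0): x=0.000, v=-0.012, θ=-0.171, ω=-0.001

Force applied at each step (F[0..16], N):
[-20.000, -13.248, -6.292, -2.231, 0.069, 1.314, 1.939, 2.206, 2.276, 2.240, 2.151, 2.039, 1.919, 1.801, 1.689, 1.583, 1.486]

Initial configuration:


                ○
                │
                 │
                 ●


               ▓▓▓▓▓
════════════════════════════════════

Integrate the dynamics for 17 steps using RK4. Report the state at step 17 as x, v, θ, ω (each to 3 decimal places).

Answer: x=-0.146, v=-0.253, θ=0.029, ω=0.149

Derivation:
apply F[0]=-20.000 → step 1: x=-0.003, v=-0.302, θ=-0.165, ω=0.561
apply F[1]=-13.248 → step 2: x=-0.011, v=-0.492, θ=-0.151, ω=0.909
apply F[2]=-6.292 → step 3: x=-0.022, v=-0.579, θ=-0.131, ω=1.040
apply F[3]=-2.231 → step 4: x=-0.034, v=-0.607, θ=-0.110, ω=1.048
apply F[4]=+0.069 → step 5: x=-0.046, v=-0.601, θ=-0.090, ω=0.992
apply F[5]=+1.314 → step 6: x=-0.058, v=-0.577, θ=-0.071, ω=0.904
apply F[6]=+1.939 → step 7: x=-0.069, v=-0.545, θ=-0.054, ω=0.805
apply F[7]=+2.206 → step 8: x=-0.079, v=-0.510, θ=-0.039, ω=0.707
apply F[8]=+2.276 → step 9: x=-0.089, v=-0.474, θ=-0.026, ω=0.613
apply F[9]=+2.240 → step 10: x=-0.098, v=-0.439, θ=-0.014, ω=0.527
apply F[10]=+2.151 → step 11: x=-0.107, v=-0.406, θ=-0.005, ω=0.450
apply F[11]=+2.039 → step 12: x=-0.115, v=-0.376, θ=0.004, ω=0.382
apply F[12]=+1.919 → step 13: x=-0.122, v=-0.347, θ=0.011, ω=0.322
apply F[13]=+1.801 → step 14: x=-0.128, v=-0.321, θ=0.017, ω=0.269
apply F[14]=+1.689 → step 15: x=-0.135, v=-0.296, θ=0.022, ω=0.224
apply F[15]=+1.583 → step 16: x=-0.140, v=-0.274, θ=0.026, ω=0.184
apply F[16]=+1.486 → step 17: x=-0.146, v=-0.253, θ=0.029, ω=0.149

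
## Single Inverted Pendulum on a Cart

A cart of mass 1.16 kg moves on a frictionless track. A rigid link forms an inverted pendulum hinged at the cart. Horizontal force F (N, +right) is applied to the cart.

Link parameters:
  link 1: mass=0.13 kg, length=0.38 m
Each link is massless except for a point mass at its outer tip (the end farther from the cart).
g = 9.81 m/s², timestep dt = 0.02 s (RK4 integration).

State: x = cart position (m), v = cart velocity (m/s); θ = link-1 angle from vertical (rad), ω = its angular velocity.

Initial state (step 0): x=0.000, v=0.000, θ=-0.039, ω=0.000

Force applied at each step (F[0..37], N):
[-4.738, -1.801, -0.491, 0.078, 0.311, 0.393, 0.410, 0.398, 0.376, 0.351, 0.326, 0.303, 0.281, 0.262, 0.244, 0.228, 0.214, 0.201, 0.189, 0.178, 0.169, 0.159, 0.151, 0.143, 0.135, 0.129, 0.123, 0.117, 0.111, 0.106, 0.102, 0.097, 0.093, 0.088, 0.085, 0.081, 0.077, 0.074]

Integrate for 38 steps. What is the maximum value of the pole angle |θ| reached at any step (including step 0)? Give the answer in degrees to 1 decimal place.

apply F[0]=-4.738 → step 1: x=-0.001, v=-0.081, θ=-0.037, ω=0.193
apply F[1]=-1.801 → step 2: x=-0.003, v=-0.111, θ=-0.033, ω=0.254
apply F[2]=-0.491 → step 3: x=-0.005, v=-0.119, θ=-0.027, ω=0.259
apply F[3]=+0.078 → step 4: x=-0.007, v=-0.117, θ=-0.022, ω=0.242
apply F[4]=+0.311 → step 5: x=-0.010, v=-0.111, θ=-0.018, ω=0.216
apply F[5]=+0.393 → step 6: x=-0.012, v=-0.104, θ=-0.014, ω=0.189
apply F[6]=+0.410 → step 7: x=-0.014, v=-0.097, θ=-0.010, ω=0.163
apply F[7]=+0.398 → step 8: x=-0.016, v=-0.090, θ=-0.007, ω=0.140
apply F[8]=+0.376 → step 9: x=-0.017, v=-0.083, θ=-0.005, ω=0.120
apply F[9]=+0.351 → step 10: x=-0.019, v=-0.077, θ=-0.002, ω=0.102
apply F[10]=+0.326 → step 11: x=-0.021, v=-0.071, θ=-0.001, ω=0.086
apply F[11]=+0.303 → step 12: x=-0.022, v=-0.066, θ=0.001, ω=0.073
apply F[12]=+0.281 → step 13: x=-0.023, v=-0.061, θ=0.002, ω=0.061
apply F[13]=+0.262 → step 14: x=-0.024, v=-0.057, θ=0.003, ω=0.051
apply F[14]=+0.244 → step 15: x=-0.025, v=-0.053, θ=0.004, ω=0.042
apply F[15]=+0.228 → step 16: x=-0.026, v=-0.049, θ=0.005, ω=0.034
apply F[16]=+0.214 → step 17: x=-0.027, v=-0.045, θ=0.006, ω=0.027
apply F[17]=+0.201 → step 18: x=-0.028, v=-0.042, θ=0.006, ω=0.022
apply F[18]=+0.189 → step 19: x=-0.029, v=-0.039, θ=0.007, ω=0.017
apply F[19]=+0.178 → step 20: x=-0.030, v=-0.036, θ=0.007, ω=0.013
apply F[20]=+0.169 → step 21: x=-0.031, v=-0.033, θ=0.007, ω=0.009
apply F[21]=+0.159 → step 22: x=-0.031, v=-0.031, θ=0.007, ω=0.006
apply F[22]=+0.151 → step 23: x=-0.032, v=-0.028, θ=0.007, ω=0.003
apply F[23]=+0.143 → step 24: x=-0.032, v=-0.026, θ=0.007, ω=0.001
apply F[24]=+0.135 → step 25: x=-0.033, v=-0.024, θ=0.007, ω=-0.001
apply F[25]=+0.129 → step 26: x=-0.033, v=-0.022, θ=0.007, ω=-0.002
apply F[26]=+0.123 → step 27: x=-0.034, v=-0.020, θ=0.007, ω=-0.004
apply F[27]=+0.117 → step 28: x=-0.034, v=-0.018, θ=0.007, ω=-0.005
apply F[28]=+0.111 → step 29: x=-0.034, v=-0.016, θ=0.007, ω=-0.006
apply F[29]=+0.106 → step 30: x=-0.035, v=-0.014, θ=0.007, ω=-0.007
apply F[30]=+0.102 → step 31: x=-0.035, v=-0.013, θ=0.007, ω=-0.007
apply F[31]=+0.097 → step 32: x=-0.035, v=-0.011, θ=0.007, ω=-0.008
apply F[32]=+0.093 → step 33: x=-0.035, v=-0.010, θ=0.007, ω=-0.008
apply F[33]=+0.088 → step 34: x=-0.036, v=-0.008, θ=0.006, ω=-0.008
apply F[34]=+0.085 → step 35: x=-0.036, v=-0.007, θ=0.006, ω=-0.009
apply F[35]=+0.081 → step 36: x=-0.036, v=-0.006, θ=0.006, ω=-0.009
apply F[36]=+0.077 → step 37: x=-0.036, v=-0.005, θ=0.006, ω=-0.009
apply F[37]=+0.074 → step 38: x=-0.036, v=-0.003, θ=0.006, ω=-0.009
Max |angle| over trajectory = 0.039 rad = 2.2°.

Answer: 2.2°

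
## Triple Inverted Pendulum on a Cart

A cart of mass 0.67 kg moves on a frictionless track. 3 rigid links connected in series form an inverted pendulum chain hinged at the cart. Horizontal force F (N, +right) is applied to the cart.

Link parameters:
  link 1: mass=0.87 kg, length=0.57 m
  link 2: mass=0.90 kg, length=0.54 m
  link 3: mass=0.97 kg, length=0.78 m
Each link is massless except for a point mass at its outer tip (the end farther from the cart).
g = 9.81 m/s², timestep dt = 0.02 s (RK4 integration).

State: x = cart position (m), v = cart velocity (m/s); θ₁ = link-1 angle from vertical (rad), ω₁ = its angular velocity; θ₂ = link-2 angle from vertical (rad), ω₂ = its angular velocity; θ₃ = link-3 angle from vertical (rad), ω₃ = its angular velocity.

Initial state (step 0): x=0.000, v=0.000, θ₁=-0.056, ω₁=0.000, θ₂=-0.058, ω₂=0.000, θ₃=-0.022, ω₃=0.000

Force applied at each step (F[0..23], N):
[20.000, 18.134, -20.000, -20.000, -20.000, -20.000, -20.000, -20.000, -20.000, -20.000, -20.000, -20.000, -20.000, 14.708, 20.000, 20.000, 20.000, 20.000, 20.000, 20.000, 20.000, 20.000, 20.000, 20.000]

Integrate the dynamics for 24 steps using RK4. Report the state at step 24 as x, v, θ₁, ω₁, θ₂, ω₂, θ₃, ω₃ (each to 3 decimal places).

apply F[0]=+20.000 → step 1: x=0.006, v=0.634, θ₁=-0.067, ω₁=-1.132, θ₂=-0.058, ω₂=-0.010, θ₃=-0.022, ω₃=0.015
apply F[1]=+18.134 → step 2: x=0.025, v=1.214, θ₁=-0.100, ω₁=-2.183, θ₂=-0.058, ω₂=-0.003, θ₃=-0.021, ω₃=0.026
apply F[2]=-20.000 → step 3: x=0.044, v=0.722, θ₁=-0.136, ω₁=-1.417, θ₂=-0.058, ω₂=0.059, θ₃=-0.021, ω₃=0.047
apply F[3]=-20.000 → step 4: x=0.054, v=0.271, θ₁=-0.158, ω₁=-0.769, θ₂=-0.056, ω₂=0.170, θ₃=-0.020, ω₃=0.071
apply F[4]=-20.000 → step 5: x=0.055, v=-0.158, θ₁=-0.167, ω₁=-0.188, θ₂=-0.051, ω₂=0.315, θ₃=-0.018, ω₃=0.094
apply F[5]=-20.000 → step 6: x=0.048, v=-0.581, θ₁=-0.166, ω₁=0.374, θ₂=-0.043, ω₂=0.478, θ₃=-0.016, ω₃=0.114
apply F[6]=-20.000 → step 7: x=0.032, v=-1.017, θ₁=-0.152, ω₁=0.962, θ₂=-0.032, ω₂=0.643, θ₃=-0.013, ω₃=0.129
apply F[7]=-20.000 → step 8: x=0.007, v=-1.482, θ₁=-0.127, ω₁=1.623, θ₂=-0.017, ω₂=0.792, θ₃=-0.011, ω₃=0.137
apply F[8]=-20.000 → step 9: x=-0.028, v=-1.993, θ₁=-0.087, ω₁=2.406, θ₂=-0.000, ω₂=0.904, θ₃=-0.008, ω₃=0.137
apply F[9]=-20.000 → step 10: x=-0.073, v=-2.558, θ₁=-0.029, ω₁=3.341, θ₂=0.019, ω₂=0.960, θ₃=-0.005, ω₃=0.132
apply F[10]=-20.000 → step 11: x=-0.130, v=-3.152, θ₁=0.048, ω₁=4.381, θ₂=0.038, ω₂=0.966, θ₃=-0.003, ω₃=0.131
apply F[11]=-20.000 → step 12: x=-0.199, v=-3.692, θ₁=0.145, ω₁=5.330, θ₂=0.057, ω₂=0.995, θ₃=0.000, ω₃=0.150
apply F[12]=-20.000 → step 13: x=-0.277, v=-4.083, θ₁=0.259, ω₁=5.944, θ₂=0.079, ω₂=1.158, θ₃=0.003, ω₃=0.194
apply F[13]=+14.708 → step 14: x=-0.354, v=-3.611, θ₁=0.370, ω₁=5.237, θ₂=0.102, ω₂=1.187, θ₃=0.007, ω₃=0.201
apply F[14]=+20.000 → step 15: x=-0.421, v=-3.133, θ₁=0.469, ω₁=4.685, θ₂=0.125, ω₂=1.073, θ₃=0.011, ω₃=0.183
apply F[15]=+20.000 → step 16: x=-0.480, v=-2.734, θ₁=0.559, ω₁=4.366, θ₂=0.145, ω₂=0.882, θ₃=0.015, ω₃=0.155
apply F[16]=+20.000 → step 17: x=-0.531, v=-2.381, θ₁=0.644, ω₁=4.201, θ₂=0.160, ω₂=0.640, θ₃=0.018, ω₃=0.122
apply F[17]=+20.000 → step 18: x=-0.575, v=-2.053, θ₁=0.728, ω₁=4.139, θ₂=0.170, ω₂=0.365, θ₃=0.020, ω₃=0.087
apply F[18]=+20.000 → step 19: x=-0.613, v=-1.735, θ₁=0.811, ω₁=4.149, θ₂=0.174, ω₂=0.067, θ₃=0.021, ω₃=0.055
apply F[19]=+20.000 → step 20: x=-0.644, v=-1.418, θ₁=0.894, ω₁=4.208, θ₂=0.173, ω₂=-0.245, θ₃=0.022, ω₃=0.026
apply F[20]=+20.000 → step 21: x=-0.670, v=-1.094, θ₁=0.979, ω₁=4.302, θ₂=0.164, ω₂=-0.564, θ₃=0.022, ω₃=0.003
apply F[21]=+20.000 → step 22: x=-0.688, v=-0.759, θ₁=1.066, ω₁=4.423, θ₂=0.150, ω₂=-0.884, θ₃=0.022, ω₃=-0.014
apply F[22]=+20.000 → step 23: x=-0.700, v=-0.409, θ₁=1.156, ω₁=4.565, θ₂=0.129, ω₂=-1.200, θ₃=0.022, ω₃=-0.024
apply F[23]=+20.000 → step 24: x=-0.704, v=-0.042, θ₁=1.249, ω₁=4.727, θ₂=0.102, ω₂=-1.506, θ₃=0.021, ω₃=-0.030

Answer: x=-0.704, v=-0.042, θ₁=1.249, ω₁=4.727, θ₂=0.102, ω₂=-1.506, θ₃=0.021, ω₃=-0.030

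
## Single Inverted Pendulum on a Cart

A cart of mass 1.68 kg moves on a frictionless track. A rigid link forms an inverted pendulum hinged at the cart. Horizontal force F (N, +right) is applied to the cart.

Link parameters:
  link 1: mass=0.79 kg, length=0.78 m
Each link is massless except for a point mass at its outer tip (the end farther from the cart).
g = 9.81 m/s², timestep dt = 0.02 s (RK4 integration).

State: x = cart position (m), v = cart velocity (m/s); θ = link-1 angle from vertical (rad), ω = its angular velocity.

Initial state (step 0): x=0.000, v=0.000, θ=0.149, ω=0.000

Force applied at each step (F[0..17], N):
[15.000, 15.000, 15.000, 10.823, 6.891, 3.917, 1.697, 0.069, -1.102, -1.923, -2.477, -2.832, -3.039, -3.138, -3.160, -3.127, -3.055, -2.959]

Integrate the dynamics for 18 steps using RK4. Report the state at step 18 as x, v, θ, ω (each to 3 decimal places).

apply F[0]=+15.000 → step 1: x=0.002, v=0.163, θ=0.147, ω=-0.170
apply F[1]=+15.000 → step 2: x=0.007, v=0.327, θ=0.142, ω=-0.341
apply F[2]=+15.000 → step 3: x=0.015, v=0.492, θ=0.134, ω=-0.516
apply F[3]=+10.823 → step 4: x=0.026, v=0.609, θ=0.122, ω=-0.632
apply F[4]=+6.891 → step 5: x=0.039, v=0.680, θ=0.109, ω=-0.694
apply F[5]=+3.917 → step 6: x=0.053, v=0.717, θ=0.095, ω=-0.716
apply F[6]=+1.697 → step 7: x=0.067, v=0.730, θ=0.081, ω=-0.710
apply F[7]=+0.069 → step 8: x=0.082, v=0.724, θ=0.067, ω=-0.684
apply F[8]=-1.102 → step 9: x=0.096, v=0.706, θ=0.053, ω=-0.646
apply F[9]=-1.923 → step 10: x=0.110, v=0.679, θ=0.041, ω=-0.599
apply F[10]=-2.477 → step 11: x=0.123, v=0.646, θ=0.029, ω=-0.549
apply F[11]=-2.832 → step 12: x=0.136, v=0.610, θ=0.019, ω=-0.497
apply F[12]=-3.039 → step 13: x=0.147, v=0.573, θ=0.010, ω=-0.445
apply F[13]=-3.138 → step 14: x=0.158, v=0.535, θ=0.001, ω=-0.395
apply F[14]=-3.160 → step 15: x=0.169, v=0.498, θ=-0.006, ω=-0.348
apply F[15]=-3.127 → step 16: x=0.178, v=0.461, θ=-0.013, ω=-0.304
apply F[16]=-3.055 → step 17: x=0.187, v=0.426, θ=-0.018, ω=-0.263
apply F[17]=-2.959 → step 18: x=0.195, v=0.393, θ=-0.023, ω=-0.225

Answer: x=0.195, v=0.393, θ=-0.023, ω=-0.225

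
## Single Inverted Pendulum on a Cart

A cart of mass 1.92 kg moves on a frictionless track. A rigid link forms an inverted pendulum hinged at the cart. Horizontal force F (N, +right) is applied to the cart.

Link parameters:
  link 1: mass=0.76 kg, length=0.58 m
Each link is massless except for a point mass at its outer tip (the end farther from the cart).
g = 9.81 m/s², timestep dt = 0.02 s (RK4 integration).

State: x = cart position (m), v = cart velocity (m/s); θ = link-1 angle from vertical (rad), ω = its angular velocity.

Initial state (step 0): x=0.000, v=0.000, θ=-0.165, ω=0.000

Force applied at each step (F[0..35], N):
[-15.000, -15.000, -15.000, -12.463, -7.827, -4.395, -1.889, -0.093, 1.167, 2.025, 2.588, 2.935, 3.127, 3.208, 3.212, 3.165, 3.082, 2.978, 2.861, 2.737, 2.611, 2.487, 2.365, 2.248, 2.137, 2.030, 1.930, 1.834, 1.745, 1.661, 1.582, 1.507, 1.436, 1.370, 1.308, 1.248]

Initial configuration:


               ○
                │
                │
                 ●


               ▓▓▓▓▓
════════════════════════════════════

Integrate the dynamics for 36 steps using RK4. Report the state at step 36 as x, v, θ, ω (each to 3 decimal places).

apply F[0]=-15.000 → step 1: x=-0.001, v=-0.142, θ=-0.163, ω=0.187
apply F[1]=-15.000 → step 2: x=-0.006, v=-0.285, θ=-0.158, ω=0.375
apply F[2]=-15.000 → step 3: x=-0.013, v=-0.428, θ=-0.148, ω=0.568
apply F[3]=-12.463 → step 4: x=-0.023, v=-0.546, θ=-0.135, ω=0.722
apply F[4]=-7.827 → step 5: x=-0.034, v=-0.618, θ=-0.120, ω=0.801
apply F[5]=-4.395 → step 6: x=-0.047, v=-0.655, θ=-0.104, ω=0.827
apply F[6]=-1.889 → step 7: x=-0.060, v=-0.668, θ=-0.087, ω=0.817
apply F[7]=-0.093 → step 8: x=-0.073, v=-0.663, θ=-0.071, ω=0.781
apply F[8]=+1.167 → step 9: x=-0.087, v=-0.646, θ=-0.056, ω=0.731
apply F[9]=+2.025 → step 10: x=-0.099, v=-0.621, θ=-0.042, ω=0.672
apply F[10]=+2.588 → step 11: x=-0.111, v=-0.592, θ=-0.029, ω=0.608
apply F[11]=+2.935 → step 12: x=-0.123, v=-0.559, θ=-0.018, ω=0.545
apply F[12]=+3.127 → step 13: x=-0.134, v=-0.526, θ=-0.008, ω=0.483
apply F[13]=+3.208 → step 14: x=-0.144, v=-0.492, θ=0.001, ω=0.424
apply F[14]=+3.212 → step 15: x=-0.153, v=-0.459, θ=0.009, ω=0.368
apply F[15]=+3.165 → step 16: x=-0.162, v=-0.427, θ=0.016, ω=0.318
apply F[16]=+3.082 → step 17: x=-0.171, v=-0.397, θ=0.022, ω=0.271
apply F[17]=+2.978 → step 18: x=-0.178, v=-0.367, θ=0.027, ω=0.230
apply F[18]=+2.861 → step 19: x=-0.185, v=-0.340, θ=0.031, ω=0.192
apply F[19]=+2.737 → step 20: x=-0.192, v=-0.314, θ=0.035, ω=0.159
apply F[20]=+2.611 → step 21: x=-0.198, v=-0.290, θ=0.038, ω=0.129
apply F[21]=+2.487 → step 22: x=-0.203, v=-0.267, θ=0.040, ω=0.103
apply F[22]=+2.365 → step 23: x=-0.208, v=-0.245, θ=0.042, ω=0.079
apply F[23]=+2.248 → step 24: x=-0.213, v=-0.225, θ=0.043, ω=0.059
apply F[24]=+2.137 → step 25: x=-0.218, v=-0.206, θ=0.044, ω=0.042
apply F[25]=+2.030 → step 26: x=-0.221, v=-0.189, θ=0.045, ω=0.026
apply F[26]=+1.930 → step 27: x=-0.225, v=-0.172, θ=0.045, ω=0.013
apply F[27]=+1.834 → step 28: x=-0.228, v=-0.156, θ=0.045, ω=0.001
apply F[28]=+1.745 → step 29: x=-0.231, v=-0.142, θ=0.045, ω=-0.009
apply F[29]=+1.661 → step 30: x=-0.234, v=-0.128, θ=0.045, ω=-0.017
apply F[30]=+1.582 → step 31: x=-0.236, v=-0.115, θ=0.045, ω=-0.024
apply F[31]=+1.507 → step 32: x=-0.239, v=-0.103, θ=0.044, ω=-0.030
apply F[32]=+1.436 → step 33: x=-0.241, v=-0.091, θ=0.043, ω=-0.035
apply F[33]=+1.370 → step 34: x=-0.242, v=-0.080, θ=0.043, ω=-0.040
apply F[34]=+1.308 → step 35: x=-0.244, v=-0.070, θ=0.042, ω=-0.043
apply F[35]=+1.248 → step 36: x=-0.245, v=-0.060, θ=0.041, ω=-0.046

Answer: x=-0.245, v=-0.060, θ=0.041, ω=-0.046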